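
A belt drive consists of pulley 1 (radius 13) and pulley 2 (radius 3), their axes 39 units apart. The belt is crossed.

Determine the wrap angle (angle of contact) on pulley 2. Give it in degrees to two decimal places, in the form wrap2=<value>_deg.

wrap2=228.44_deg

crossed belt: β = asin((r1+r2)/C) = asin(16/39) = 24.2209°
wrap1 = wrap2 = π + 2β = 228.4419°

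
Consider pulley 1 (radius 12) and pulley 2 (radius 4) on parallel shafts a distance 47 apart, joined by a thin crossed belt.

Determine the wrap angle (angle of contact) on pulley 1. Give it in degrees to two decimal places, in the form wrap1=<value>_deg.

crossed belt: β = asin((r1+r2)/C) = asin(16/47) = 19.9028°
wrap1 = wrap2 = π + 2β = 219.8056°

wrap1=219.81_deg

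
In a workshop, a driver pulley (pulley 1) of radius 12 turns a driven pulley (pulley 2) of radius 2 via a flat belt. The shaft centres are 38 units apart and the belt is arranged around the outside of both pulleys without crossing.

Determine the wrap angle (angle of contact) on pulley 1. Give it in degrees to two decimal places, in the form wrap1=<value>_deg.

wrap1=210.52_deg

open belt: β = asin((r2−r1)/C) = asin(-10/38) = -15.2575°
wrap1 = π − 2β = 210.5150°
wrap2 = π + 2β = 149.4850°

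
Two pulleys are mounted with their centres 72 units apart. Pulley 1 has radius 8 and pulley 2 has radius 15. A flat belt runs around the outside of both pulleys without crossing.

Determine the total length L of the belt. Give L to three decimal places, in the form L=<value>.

L=216.938

open belt: β = asin((r2−r1)/C) = asin(7/72) = 5.5792°
wrap1 = π − 2β = 168.8415°
wrap2 = π + 2β = 191.1585°
tangent length = C·cosβ = 71.6589
L = r1·wrap1 + r2·wrap2 + 2·C·cosβ = 8·2.9468 + 15·3.3363 + 2·71.6589 = 216.9377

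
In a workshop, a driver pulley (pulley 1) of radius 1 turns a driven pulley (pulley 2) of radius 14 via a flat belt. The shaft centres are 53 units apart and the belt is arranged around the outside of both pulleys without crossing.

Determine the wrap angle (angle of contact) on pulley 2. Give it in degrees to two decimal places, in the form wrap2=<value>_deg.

open belt: β = asin((r2−r1)/C) = asin(13/53) = 14.1986°
wrap1 = π − 2β = 151.6029°
wrap2 = π + 2β = 208.3971°

wrap2=208.40_deg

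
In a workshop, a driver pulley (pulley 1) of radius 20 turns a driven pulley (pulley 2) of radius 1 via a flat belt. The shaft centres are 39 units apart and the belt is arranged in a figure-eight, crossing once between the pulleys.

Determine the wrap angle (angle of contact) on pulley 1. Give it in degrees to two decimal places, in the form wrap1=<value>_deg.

crossed belt: β = asin((r1+r2)/C) = asin(21/39) = 32.5790°
wrap1 = wrap2 = π + 2β = 245.1579°

wrap1=245.16_deg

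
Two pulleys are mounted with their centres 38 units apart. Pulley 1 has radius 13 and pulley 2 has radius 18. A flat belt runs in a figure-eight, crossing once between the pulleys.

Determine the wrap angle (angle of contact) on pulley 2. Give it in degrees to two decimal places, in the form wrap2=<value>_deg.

crossed belt: β = asin((r1+r2)/C) = asin(31/38) = 54.6655°
wrap1 = wrap2 = π + 2β = 289.3310°

wrap2=289.33_deg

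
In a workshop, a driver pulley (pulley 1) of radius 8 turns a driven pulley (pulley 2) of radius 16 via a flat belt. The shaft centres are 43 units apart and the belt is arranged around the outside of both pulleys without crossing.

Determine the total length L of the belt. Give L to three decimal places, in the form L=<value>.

L=162.891

open belt: β = asin((r2−r1)/C) = asin(8/43) = 10.7222°
wrap1 = π − 2β = 158.5557°
wrap2 = π + 2β = 201.4443°
tangent length = C·cosβ = 42.2493
L = r1·wrap1 + r2·wrap2 + 2·C·cosβ = 8·2.7673 + 16·3.5159 + 2·42.2493 = 162.8909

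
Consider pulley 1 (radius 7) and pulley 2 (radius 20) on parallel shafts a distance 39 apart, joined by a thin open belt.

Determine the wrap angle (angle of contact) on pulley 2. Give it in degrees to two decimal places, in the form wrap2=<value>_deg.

open belt: β = asin((r2−r1)/C) = asin(13/39) = 19.4712°
wrap1 = π − 2β = 141.0576°
wrap2 = π + 2β = 218.9424°

wrap2=218.94_deg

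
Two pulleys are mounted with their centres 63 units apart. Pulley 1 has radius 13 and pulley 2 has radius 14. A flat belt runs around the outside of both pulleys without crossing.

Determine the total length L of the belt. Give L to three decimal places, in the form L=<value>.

L=210.839

open belt: β = asin((r2−r1)/C) = asin(1/63) = 0.9095°
wrap1 = π − 2β = 178.1810°
wrap2 = π + 2β = 181.8190°
tangent length = C·cosβ = 62.9921
L = r1·wrap1 + r2·wrap2 + 2·C·cosβ = 13·3.1098 + 14·3.1733 + 2·62.9921 = 210.8389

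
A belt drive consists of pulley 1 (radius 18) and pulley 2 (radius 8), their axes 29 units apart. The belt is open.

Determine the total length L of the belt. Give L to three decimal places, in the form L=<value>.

open belt: β = asin((r2−r1)/C) = asin(-10/29) = -20.1713°
wrap1 = π − 2β = 220.3425°
wrap2 = π + 2β = 139.6575°
tangent length = C·cosβ = 27.2213
L = r1·wrap1 + r2·wrap2 + 2·C·cosβ = 18·3.8457 + 8·2.4375 + 2·27.2213 = 143.1651

L=143.165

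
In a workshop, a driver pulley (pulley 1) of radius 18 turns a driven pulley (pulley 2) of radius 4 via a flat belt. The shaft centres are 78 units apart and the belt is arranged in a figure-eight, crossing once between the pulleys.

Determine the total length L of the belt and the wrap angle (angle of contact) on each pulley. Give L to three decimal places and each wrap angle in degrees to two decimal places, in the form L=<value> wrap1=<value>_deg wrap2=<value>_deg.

crossed belt: β = asin((r1+r2)/C) = asin(22/78) = 16.3827°
wrap1 = wrap2 = π + 2β = 212.7653°
tangent length = C·cosβ = 74.8331
L = (r1+r2)·wrap + 2·C·cosβ = 22·3.7135 + 2·74.8331 = 231.3623

L=231.362 wrap1=212.77_deg wrap2=212.77_deg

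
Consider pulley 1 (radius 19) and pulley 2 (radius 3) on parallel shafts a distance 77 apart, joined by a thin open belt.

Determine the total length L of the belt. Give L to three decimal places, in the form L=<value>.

open belt: β = asin((r2−r1)/C) = asin(-16/77) = -11.9930°
wrap1 = π − 2β = 203.9860°
wrap2 = π + 2β = 156.0140°
tangent length = C·cosβ = 75.3193
L = r1·wrap1 + r2·wrap2 + 2·C·cosβ = 19·3.5602 + 3·2.7230 + 2·75.3193 = 226.4518

L=226.452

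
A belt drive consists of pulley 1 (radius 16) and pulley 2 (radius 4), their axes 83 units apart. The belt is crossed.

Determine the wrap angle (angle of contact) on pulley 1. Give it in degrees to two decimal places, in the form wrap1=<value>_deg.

wrap1=207.89_deg

crossed belt: β = asin((r1+r2)/C) = asin(20/83) = 13.9434°
wrap1 = wrap2 = π + 2β = 207.8869°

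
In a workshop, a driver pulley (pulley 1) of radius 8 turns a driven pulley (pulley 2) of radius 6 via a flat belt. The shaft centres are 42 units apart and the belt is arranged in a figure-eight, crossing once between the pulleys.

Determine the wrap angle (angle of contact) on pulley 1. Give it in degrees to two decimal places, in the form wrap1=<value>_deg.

wrap1=218.94_deg

crossed belt: β = asin((r1+r2)/C) = asin(14/42) = 19.4712°
wrap1 = wrap2 = π + 2β = 218.9424°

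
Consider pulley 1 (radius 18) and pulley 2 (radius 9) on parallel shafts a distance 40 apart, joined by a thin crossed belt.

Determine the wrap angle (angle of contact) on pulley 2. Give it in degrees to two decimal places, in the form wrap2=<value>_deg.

wrap2=264.91_deg

crossed belt: β = asin((r1+r2)/C) = asin(27/40) = 42.4542°
wrap1 = wrap2 = π + 2β = 264.9083°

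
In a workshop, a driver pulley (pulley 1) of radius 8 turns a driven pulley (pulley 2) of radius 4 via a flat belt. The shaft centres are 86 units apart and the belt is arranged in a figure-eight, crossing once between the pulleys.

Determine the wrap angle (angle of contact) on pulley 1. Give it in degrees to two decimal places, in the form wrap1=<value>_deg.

crossed belt: β = asin((r1+r2)/C) = asin(12/86) = 8.0209°
wrap1 = wrap2 = π + 2β = 196.0419°

wrap1=196.04_deg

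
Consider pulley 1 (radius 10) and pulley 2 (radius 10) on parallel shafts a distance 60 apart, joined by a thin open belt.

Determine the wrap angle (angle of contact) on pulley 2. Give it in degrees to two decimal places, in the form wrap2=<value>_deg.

open belt: β = asin((r2−r1)/C) = asin(0/60) = 0.0000°
wrap1 = π − 2β = 180.0000°
wrap2 = π + 2β = 180.0000°

wrap2=180.00_deg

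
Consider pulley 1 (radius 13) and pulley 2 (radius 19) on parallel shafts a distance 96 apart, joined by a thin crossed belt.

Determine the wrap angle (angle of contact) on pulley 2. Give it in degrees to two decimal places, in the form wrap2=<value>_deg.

crossed belt: β = asin((r1+r2)/C) = asin(32/96) = 19.4712°
wrap1 = wrap2 = π + 2β = 218.9424°

wrap2=218.94_deg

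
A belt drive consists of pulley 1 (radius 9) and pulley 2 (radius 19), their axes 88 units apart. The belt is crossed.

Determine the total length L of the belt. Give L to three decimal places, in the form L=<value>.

crossed belt: β = asin((r1+r2)/C) = asin(28/88) = 18.5530°
wrap1 = wrap2 = π + 2β = 217.1060°
tangent length = C·cosβ = 83.4266
L = (r1+r2)·wrap + 2·C·cosβ = 28·3.7892 + 2·83.4266 = 272.9512

L=272.951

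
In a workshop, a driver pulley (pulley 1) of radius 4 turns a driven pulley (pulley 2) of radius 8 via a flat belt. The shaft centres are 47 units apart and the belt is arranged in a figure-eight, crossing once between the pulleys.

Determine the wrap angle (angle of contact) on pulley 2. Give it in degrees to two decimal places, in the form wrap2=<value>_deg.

wrap2=209.58_deg

crossed belt: β = asin((r1+r2)/C) = asin(12/47) = 14.7925°
wrap1 = wrap2 = π + 2β = 209.5850°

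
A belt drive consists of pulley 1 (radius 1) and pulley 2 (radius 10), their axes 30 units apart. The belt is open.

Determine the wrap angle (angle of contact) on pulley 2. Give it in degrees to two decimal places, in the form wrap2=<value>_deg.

open belt: β = asin((r2−r1)/C) = asin(9/30) = 17.4576°
wrap1 = π − 2β = 145.0848°
wrap2 = π + 2β = 214.9152°

wrap2=214.92_deg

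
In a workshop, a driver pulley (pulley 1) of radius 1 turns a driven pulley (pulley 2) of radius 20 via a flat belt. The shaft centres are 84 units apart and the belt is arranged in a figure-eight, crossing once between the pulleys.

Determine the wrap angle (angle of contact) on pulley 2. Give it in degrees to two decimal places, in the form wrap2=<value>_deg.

wrap2=208.96_deg

crossed belt: β = asin((r1+r2)/C) = asin(21/84) = 14.4775°
wrap1 = wrap2 = π + 2β = 208.9550°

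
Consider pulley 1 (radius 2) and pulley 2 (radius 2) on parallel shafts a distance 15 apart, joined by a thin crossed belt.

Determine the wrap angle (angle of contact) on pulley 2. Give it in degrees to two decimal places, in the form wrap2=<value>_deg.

wrap2=210.93_deg

crossed belt: β = asin((r1+r2)/C) = asin(4/15) = 15.4660°
wrap1 = wrap2 = π + 2β = 210.9320°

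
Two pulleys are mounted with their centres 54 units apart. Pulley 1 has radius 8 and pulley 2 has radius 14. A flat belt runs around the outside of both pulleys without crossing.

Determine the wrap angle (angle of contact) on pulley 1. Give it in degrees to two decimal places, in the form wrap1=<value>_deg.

wrap1=167.24_deg

open belt: β = asin((r2−r1)/C) = asin(6/54) = 6.3794°
wrap1 = π − 2β = 167.2413°
wrap2 = π + 2β = 192.7587°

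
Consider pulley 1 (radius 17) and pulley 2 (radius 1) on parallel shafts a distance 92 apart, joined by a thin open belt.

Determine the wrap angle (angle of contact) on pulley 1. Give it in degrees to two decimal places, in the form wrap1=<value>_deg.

open belt: β = asin((r2−r1)/C) = asin(-16/92) = -10.0154°
wrap1 = π − 2β = 200.0308°
wrap2 = π + 2β = 159.9692°

wrap1=200.03_deg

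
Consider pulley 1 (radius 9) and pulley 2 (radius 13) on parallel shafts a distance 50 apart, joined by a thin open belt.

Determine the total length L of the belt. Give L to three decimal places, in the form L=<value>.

open belt: β = asin((r2−r1)/C) = asin(4/50) = 4.5886°
wrap1 = π − 2β = 170.8229°
wrap2 = π + 2β = 189.1771°
tangent length = C·cosβ = 49.8397
L = r1·wrap1 + r2·wrap2 + 2·C·cosβ = 9·2.9814 + 13·3.3018 + 2·49.8397 = 169.4352

L=169.435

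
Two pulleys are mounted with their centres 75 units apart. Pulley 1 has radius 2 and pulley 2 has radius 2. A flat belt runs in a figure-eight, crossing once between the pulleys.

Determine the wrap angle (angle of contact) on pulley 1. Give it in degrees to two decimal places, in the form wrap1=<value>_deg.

crossed belt: β = asin((r1+r2)/C) = asin(4/75) = 3.0572°
wrap1 = wrap2 = π + 2β = 186.1145°

wrap1=186.11_deg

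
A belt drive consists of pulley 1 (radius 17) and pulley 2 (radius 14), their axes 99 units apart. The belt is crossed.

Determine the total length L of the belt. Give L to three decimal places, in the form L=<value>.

L=305.178

crossed belt: β = asin((r1+r2)/C) = asin(31/99) = 18.2480°
wrap1 = wrap2 = π + 2β = 216.4961°
tangent length = C·cosβ = 94.0213
L = (r1+r2)·wrap + 2·C·cosβ = 31·3.7786 + 2·94.0213 = 305.1782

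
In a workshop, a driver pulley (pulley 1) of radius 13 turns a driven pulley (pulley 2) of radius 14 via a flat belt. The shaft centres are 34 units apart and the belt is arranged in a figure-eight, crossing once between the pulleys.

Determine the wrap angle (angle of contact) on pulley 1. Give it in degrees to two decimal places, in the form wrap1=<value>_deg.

wrap1=285.14_deg

crossed belt: β = asin((r1+r2)/C) = asin(27/34) = 52.5720°
wrap1 = wrap2 = π + 2β = 285.1440°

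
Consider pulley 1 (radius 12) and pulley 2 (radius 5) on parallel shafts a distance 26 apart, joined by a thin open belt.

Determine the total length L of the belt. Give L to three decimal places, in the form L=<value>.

L=107.303

open belt: β = asin((r2−r1)/C) = asin(-7/26) = -15.6185°
wrap1 = π − 2β = 211.2370°
wrap2 = π + 2β = 148.7630°
tangent length = C·cosβ = 25.0400
L = r1·wrap1 + r2·wrap2 + 2·C·cosβ = 12·3.6868 + 5·2.5964 + 2·25.0400 = 107.3033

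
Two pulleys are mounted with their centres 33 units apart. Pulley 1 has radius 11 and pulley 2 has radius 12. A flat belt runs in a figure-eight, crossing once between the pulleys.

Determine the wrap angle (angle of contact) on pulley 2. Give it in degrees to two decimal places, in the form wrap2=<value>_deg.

wrap2=268.37_deg

crossed belt: β = asin((r1+r2)/C) = asin(23/33) = 44.1844°
wrap1 = wrap2 = π + 2β = 268.3688°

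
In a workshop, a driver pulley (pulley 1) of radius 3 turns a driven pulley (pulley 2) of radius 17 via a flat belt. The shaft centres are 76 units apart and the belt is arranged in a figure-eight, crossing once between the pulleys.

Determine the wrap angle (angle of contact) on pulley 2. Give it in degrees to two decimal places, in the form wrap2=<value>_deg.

wrap2=210.52_deg

crossed belt: β = asin((r1+r2)/C) = asin(20/76) = 15.2575°
wrap1 = wrap2 = π + 2β = 210.5150°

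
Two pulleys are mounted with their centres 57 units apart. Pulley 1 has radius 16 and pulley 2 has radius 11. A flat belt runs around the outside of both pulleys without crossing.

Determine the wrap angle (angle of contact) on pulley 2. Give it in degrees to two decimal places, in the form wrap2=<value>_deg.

wrap2=169.94_deg

open belt: β = asin((r2−r1)/C) = asin(-5/57) = -5.0324°
wrap1 = π − 2β = 190.0648°
wrap2 = π + 2β = 169.9352°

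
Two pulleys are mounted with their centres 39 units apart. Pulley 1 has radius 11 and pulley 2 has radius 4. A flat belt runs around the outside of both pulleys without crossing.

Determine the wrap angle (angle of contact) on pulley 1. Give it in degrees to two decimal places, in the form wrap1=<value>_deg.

wrap1=200.68_deg

open belt: β = asin((r2−r1)/C) = asin(-7/39) = -10.3399°
wrap1 = π − 2β = 200.6798°
wrap2 = π + 2β = 159.3202°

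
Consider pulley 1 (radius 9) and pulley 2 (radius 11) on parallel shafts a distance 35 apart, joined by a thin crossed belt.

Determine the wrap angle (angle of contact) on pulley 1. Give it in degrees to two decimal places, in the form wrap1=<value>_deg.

crossed belt: β = asin((r1+r2)/C) = asin(20/35) = 34.8499°
wrap1 = wrap2 = π + 2β = 249.6998°

wrap1=249.70_deg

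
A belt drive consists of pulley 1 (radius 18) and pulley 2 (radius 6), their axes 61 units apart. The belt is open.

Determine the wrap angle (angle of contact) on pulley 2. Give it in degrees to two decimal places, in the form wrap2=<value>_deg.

wrap2=157.31_deg

open belt: β = asin((r2−r1)/C) = asin(-12/61) = -11.3453°
wrap1 = π − 2β = 202.6906°
wrap2 = π + 2β = 157.3094°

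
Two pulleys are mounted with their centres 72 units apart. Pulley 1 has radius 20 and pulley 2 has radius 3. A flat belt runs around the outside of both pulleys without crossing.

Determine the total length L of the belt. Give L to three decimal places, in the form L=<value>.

open belt: β = asin((r2−r1)/C) = asin(-17/72) = -13.6571°
wrap1 = π − 2β = 207.3143°
wrap2 = π + 2β = 152.6857°
tangent length = C·cosβ = 69.9643
L = r1·wrap1 + r2·wrap2 + 2·C·cosβ = 20·3.6183 + 3·2.6649 + 2·69.9643 = 220.2895

L=220.289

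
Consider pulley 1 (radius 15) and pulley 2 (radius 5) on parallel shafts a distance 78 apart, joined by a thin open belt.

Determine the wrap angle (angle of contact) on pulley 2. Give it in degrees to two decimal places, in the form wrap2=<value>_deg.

wrap2=165.27_deg

open belt: β = asin((r2−r1)/C) = asin(-10/78) = -7.3659°
wrap1 = π − 2β = 194.7318°
wrap2 = π + 2β = 165.2682°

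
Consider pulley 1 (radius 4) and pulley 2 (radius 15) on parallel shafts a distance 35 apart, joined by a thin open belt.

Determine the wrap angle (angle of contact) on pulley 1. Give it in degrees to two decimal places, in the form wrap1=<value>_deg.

wrap1=143.36_deg

open belt: β = asin((r2−r1)/C) = asin(11/35) = 18.3177°
wrap1 = π − 2β = 143.3646°
wrap2 = π + 2β = 216.6354°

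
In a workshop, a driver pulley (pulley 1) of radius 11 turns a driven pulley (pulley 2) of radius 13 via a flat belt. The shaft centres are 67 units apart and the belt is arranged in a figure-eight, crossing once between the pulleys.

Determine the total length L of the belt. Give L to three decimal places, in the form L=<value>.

crossed belt: β = asin((r1+r2)/C) = asin(24/67) = 20.9902°
wrap1 = wrap2 = π + 2β = 221.9805°
tangent length = C·cosβ = 62.5540
L = (r1+r2)·wrap + 2·C·cosβ = 24·3.8743 + 2·62.5540 = 218.0909

L=218.091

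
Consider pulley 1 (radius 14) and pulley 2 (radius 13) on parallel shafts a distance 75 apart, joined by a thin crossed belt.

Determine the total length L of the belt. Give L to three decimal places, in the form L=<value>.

crossed belt: β = asin((r1+r2)/C) = asin(27/75) = 21.1002°
wrap1 = wrap2 = π + 2β = 222.2004°
tangent length = C·cosβ = 69.9714
L = (r1+r2)·wrap + 2·C·cosβ = 27·3.8781 + 2·69.9714 = 244.6523

L=244.652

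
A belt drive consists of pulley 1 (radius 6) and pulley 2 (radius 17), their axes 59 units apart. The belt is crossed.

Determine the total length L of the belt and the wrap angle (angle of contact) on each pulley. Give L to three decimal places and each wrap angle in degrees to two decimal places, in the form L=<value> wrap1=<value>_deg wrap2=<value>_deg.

crossed belt: β = asin((r1+r2)/C) = asin(23/59) = 22.9440°
wrap1 = wrap2 = π + 2β = 225.8879°
tangent length = C·cosβ = 54.3323
L = (r1+r2)·wrap + 2·C·cosβ = 23·3.9425 + 2·54.3323 = 199.3418

L=199.342 wrap1=225.89_deg wrap2=225.89_deg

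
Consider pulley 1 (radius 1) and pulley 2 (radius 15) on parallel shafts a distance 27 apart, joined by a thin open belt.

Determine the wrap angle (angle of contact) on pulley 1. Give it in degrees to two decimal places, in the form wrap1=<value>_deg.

open belt: β = asin((r2−r1)/C) = asin(14/27) = 31.2329°
wrap1 = π − 2β = 117.5341°
wrap2 = π + 2β = 242.4659°

wrap1=117.53_deg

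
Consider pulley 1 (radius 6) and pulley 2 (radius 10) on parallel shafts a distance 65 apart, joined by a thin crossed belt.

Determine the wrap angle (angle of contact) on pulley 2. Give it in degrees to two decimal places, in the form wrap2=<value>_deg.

wrap2=208.50_deg

crossed belt: β = asin((r1+r2)/C) = asin(16/65) = 14.2500°
wrap1 = wrap2 = π + 2β = 208.5001°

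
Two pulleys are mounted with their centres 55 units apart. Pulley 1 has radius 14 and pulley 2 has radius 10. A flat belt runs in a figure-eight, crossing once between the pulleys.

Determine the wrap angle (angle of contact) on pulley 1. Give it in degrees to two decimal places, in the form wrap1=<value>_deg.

crossed belt: β = asin((r1+r2)/C) = asin(24/55) = 25.8721°
wrap1 = wrap2 = π + 2β = 231.7442°

wrap1=231.74_deg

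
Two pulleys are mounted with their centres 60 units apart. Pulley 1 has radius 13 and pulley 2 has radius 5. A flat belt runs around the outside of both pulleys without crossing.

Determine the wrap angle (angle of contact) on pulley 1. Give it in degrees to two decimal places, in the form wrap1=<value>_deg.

open belt: β = asin((r2−r1)/C) = asin(-8/60) = -7.6623°
wrap1 = π − 2β = 195.3245°
wrap2 = π + 2β = 164.6755°

wrap1=195.32_deg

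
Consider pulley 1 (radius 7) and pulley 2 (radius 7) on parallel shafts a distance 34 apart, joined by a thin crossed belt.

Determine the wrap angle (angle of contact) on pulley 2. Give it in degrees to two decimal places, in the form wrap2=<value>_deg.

wrap2=228.63_deg

crossed belt: β = asin((r1+r2)/C) = asin(14/34) = 24.3157°
wrap1 = wrap2 = π + 2β = 228.6315°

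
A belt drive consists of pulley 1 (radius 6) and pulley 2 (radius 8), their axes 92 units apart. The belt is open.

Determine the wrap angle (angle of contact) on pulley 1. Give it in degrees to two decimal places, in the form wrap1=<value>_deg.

open belt: β = asin((r2−r1)/C) = asin(2/92) = 1.2457°
wrap1 = π − 2β = 177.5087°
wrap2 = π + 2β = 182.4913°

wrap1=177.51_deg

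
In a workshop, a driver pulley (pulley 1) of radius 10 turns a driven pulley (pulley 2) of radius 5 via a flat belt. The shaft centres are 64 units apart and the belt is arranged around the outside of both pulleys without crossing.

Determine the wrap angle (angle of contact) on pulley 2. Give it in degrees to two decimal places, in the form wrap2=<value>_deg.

wrap2=171.04_deg

open belt: β = asin((r2−r1)/C) = asin(-5/64) = -4.4808°
wrap1 = π − 2β = 188.9616°
wrap2 = π + 2β = 171.0384°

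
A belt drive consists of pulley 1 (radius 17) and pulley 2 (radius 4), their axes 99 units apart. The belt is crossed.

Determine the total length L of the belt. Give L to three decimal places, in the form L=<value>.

crossed belt: β = asin((r1+r2)/C) = asin(21/99) = 12.2467°
wrap1 = wrap2 = π + 2β = 204.4934°
tangent length = C·cosβ = 96.7471
L = (r1+r2)·wrap + 2·C·cosβ = 21·3.5691 + 2·96.7471 = 268.4449

L=268.445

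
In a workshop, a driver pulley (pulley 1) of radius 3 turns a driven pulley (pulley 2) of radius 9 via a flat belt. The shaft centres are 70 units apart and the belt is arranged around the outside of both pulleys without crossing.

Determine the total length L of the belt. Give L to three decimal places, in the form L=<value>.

open belt: β = asin((r2−r1)/C) = asin(6/70) = 4.9171°
wrap1 = π − 2β = 170.1658°
wrap2 = π + 2β = 189.8342°
tangent length = C·cosβ = 69.7424
L = r1·wrap1 + r2·wrap2 + 2·C·cosβ = 3·2.9700 + 9·3.3132 + 2·69.7424 = 178.2137

L=178.214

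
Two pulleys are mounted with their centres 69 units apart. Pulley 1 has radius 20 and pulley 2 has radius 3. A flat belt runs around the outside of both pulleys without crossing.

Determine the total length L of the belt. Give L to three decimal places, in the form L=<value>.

open belt: β = asin((r2−r1)/C) = asin(-17/69) = -14.2632°
wrap1 = π − 2β = 208.5264°
wrap2 = π + 2β = 151.4736°
tangent length = C·cosβ = 66.8730
L = r1·wrap1 + r2·wrap2 + 2·C·cosβ = 20·3.6395 + 3·2.6437 + 2·66.8730 = 214.4666

L=214.467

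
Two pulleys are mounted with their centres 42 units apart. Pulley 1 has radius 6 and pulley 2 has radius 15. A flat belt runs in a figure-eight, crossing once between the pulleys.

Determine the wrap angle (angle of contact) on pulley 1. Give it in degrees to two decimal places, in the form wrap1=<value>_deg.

wrap1=240.00_deg

crossed belt: β = asin((r1+r2)/C) = asin(21/42) = 30.0000°
wrap1 = wrap2 = π + 2β = 240.0000°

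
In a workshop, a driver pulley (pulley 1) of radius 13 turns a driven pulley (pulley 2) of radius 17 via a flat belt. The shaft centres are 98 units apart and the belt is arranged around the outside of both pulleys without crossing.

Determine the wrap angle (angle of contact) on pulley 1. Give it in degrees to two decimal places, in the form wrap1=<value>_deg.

wrap1=175.32_deg

open belt: β = asin((r2−r1)/C) = asin(4/98) = 2.3393°
wrap1 = π − 2β = 175.3215°
wrap2 = π + 2β = 184.6785°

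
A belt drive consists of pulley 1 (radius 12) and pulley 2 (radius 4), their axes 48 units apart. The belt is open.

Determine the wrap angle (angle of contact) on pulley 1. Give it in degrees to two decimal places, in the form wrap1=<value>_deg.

open belt: β = asin((r2−r1)/C) = asin(-8/48) = -9.5941°
wrap1 = π − 2β = 199.1881°
wrap2 = π + 2β = 160.8119°

wrap1=199.19_deg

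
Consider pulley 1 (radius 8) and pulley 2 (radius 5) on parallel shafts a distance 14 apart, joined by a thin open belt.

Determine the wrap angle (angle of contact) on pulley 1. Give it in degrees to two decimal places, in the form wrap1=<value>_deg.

open belt: β = asin((r2−r1)/C) = asin(-3/14) = -12.3736°
wrap1 = π − 2β = 204.7473°
wrap2 = π + 2β = 155.2527°

wrap1=204.75_deg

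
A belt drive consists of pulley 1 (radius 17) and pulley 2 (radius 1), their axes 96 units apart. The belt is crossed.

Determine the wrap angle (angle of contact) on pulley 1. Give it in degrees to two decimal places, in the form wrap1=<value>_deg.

wrap1=201.61_deg

crossed belt: β = asin((r1+r2)/C) = asin(18/96) = 10.8069°
wrap1 = wrap2 = π + 2β = 201.6138°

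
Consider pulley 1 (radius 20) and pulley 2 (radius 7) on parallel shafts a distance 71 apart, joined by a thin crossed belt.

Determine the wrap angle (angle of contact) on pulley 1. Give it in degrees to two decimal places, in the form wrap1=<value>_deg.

crossed belt: β = asin((r1+r2)/C) = asin(27/71) = 22.3511°
wrap1 = wrap2 = π + 2β = 224.7023°

wrap1=224.70_deg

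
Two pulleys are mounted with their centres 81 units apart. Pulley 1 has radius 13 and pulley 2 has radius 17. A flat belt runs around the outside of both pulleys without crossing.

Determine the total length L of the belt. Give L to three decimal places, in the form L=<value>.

L=256.445

open belt: β = asin((r2−r1)/C) = asin(4/81) = 2.8306°
wrap1 = π − 2β = 174.3389°
wrap2 = π + 2β = 185.6611°
tangent length = C·cosβ = 80.9012
L = r1·wrap1 + r2·wrap2 + 2·C·cosβ = 13·3.0428 + 17·3.2404 + 2·80.9012 = 256.4454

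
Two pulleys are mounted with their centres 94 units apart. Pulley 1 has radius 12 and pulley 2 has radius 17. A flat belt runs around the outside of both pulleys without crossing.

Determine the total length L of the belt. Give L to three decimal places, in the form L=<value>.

open belt: β = asin((r2−r1)/C) = asin(5/94) = 3.0491°
wrap1 = π − 2β = 173.9018°
wrap2 = π + 2β = 186.0982°
tangent length = C·cosβ = 93.8669
L = r1·wrap1 + r2·wrap2 + 2·C·cosβ = 12·3.0352 + 17·3.2480 + 2·93.8669 = 279.3722

L=279.372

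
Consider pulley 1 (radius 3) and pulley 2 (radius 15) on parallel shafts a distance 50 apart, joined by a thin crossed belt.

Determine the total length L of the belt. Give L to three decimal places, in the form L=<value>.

L=163.102

crossed belt: β = asin((r1+r2)/C) = asin(18/50) = 21.1002°
wrap1 = wrap2 = π + 2β = 222.2004°
tangent length = C·cosβ = 46.6476
L = (r1+r2)·wrap + 2·C·cosβ = 18·3.8781 + 2·46.6476 = 163.1015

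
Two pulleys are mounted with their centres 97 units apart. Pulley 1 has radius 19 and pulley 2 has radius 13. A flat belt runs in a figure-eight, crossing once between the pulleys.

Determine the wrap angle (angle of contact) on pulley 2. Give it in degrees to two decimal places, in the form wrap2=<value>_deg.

wrap2=218.53_deg

crossed belt: β = asin((r1+r2)/C) = asin(32/97) = 19.2625°
wrap1 = wrap2 = π + 2β = 218.5250°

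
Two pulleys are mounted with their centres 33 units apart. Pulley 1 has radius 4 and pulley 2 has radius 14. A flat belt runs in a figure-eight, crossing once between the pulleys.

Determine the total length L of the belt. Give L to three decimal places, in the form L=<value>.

crossed belt: β = asin((r1+r2)/C) = asin(18/33) = 33.0557°
wrap1 = wrap2 = π + 2β = 246.1115°
tangent length = C·cosβ = 27.6586
L = (r1+r2)·wrap + 2·C·cosβ = 18·4.2955 + 2·27.6586 = 132.6355

L=132.635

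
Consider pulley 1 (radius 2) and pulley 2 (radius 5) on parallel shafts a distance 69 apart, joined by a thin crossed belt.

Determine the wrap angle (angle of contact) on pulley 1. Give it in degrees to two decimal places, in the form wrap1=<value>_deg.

crossed belt: β = asin((r1+r2)/C) = asin(7/69) = 5.8226°
wrap1 = wrap2 = π + 2β = 191.6453°

wrap1=191.65_deg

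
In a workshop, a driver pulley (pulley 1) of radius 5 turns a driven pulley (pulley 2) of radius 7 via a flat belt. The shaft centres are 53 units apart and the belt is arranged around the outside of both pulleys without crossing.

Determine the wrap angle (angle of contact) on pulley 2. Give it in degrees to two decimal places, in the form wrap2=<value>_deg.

wrap2=184.33_deg

open belt: β = asin((r2−r1)/C) = asin(2/53) = 2.1626°
wrap1 = π − 2β = 175.6748°
wrap2 = π + 2β = 184.3252°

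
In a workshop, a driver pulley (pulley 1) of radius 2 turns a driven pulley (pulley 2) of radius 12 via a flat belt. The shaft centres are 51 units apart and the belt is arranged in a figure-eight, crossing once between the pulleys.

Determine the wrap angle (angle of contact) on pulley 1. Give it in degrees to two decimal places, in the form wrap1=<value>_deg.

wrap1=211.87_deg

crossed belt: β = asin((r1+r2)/C) = asin(14/51) = 15.9328°
wrap1 = wrap2 = π + 2β = 211.8656°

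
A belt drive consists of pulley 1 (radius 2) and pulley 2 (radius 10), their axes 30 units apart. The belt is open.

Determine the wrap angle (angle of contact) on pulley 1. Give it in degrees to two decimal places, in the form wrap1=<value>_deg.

open belt: β = asin((r2−r1)/C) = asin(8/30) = 15.4660°
wrap1 = π − 2β = 149.0680°
wrap2 = π + 2β = 210.9320°

wrap1=149.07_deg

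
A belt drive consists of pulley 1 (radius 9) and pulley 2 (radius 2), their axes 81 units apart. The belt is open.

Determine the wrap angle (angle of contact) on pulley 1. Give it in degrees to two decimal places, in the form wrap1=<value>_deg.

wrap1=189.92_deg

open belt: β = asin((r2−r1)/C) = asin(-7/81) = -4.9577°
wrap1 = π − 2β = 189.9153°
wrap2 = π + 2β = 170.0847°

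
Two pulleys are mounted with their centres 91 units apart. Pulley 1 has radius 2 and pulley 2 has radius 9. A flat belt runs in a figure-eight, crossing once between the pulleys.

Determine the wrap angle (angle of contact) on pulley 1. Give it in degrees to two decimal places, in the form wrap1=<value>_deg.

crossed belt: β = asin((r1+r2)/C) = asin(11/91) = 6.9428°
wrap1 = wrap2 = π + 2β = 193.8857°

wrap1=193.89_deg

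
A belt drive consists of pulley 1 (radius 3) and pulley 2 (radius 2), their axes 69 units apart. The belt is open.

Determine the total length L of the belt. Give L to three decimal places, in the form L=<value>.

L=153.722

open belt: β = asin((r2−r1)/C) = asin(-1/69) = -0.8304°
wrap1 = π − 2β = 181.6608°
wrap2 = π + 2β = 178.3392°
tangent length = C·cosβ = 68.9928
L = r1·wrap1 + r2·wrap2 + 2·C·cosβ = 3·3.1706 + 2·3.1126 + 2·68.9928 = 153.7225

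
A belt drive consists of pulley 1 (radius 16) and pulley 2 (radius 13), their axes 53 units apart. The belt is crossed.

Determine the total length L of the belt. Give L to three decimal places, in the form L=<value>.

crossed belt: β = asin((r1+r2)/C) = asin(29/53) = 33.1731°
wrap1 = wrap2 = π + 2β = 246.3461°
tangent length = C·cosβ = 44.3621
L = (r1+r2)·wrap + 2·C·cosβ = 29·4.2996 + 2·44.3621 = 213.4113

L=213.411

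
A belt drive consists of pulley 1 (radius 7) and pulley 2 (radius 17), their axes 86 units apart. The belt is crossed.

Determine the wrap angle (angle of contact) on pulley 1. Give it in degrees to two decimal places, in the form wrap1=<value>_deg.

wrap1=212.41_deg

crossed belt: β = asin((r1+r2)/C) = asin(24/86) = 16.2047°
wrap1 = wrap2 = π + 2β = 212.4094°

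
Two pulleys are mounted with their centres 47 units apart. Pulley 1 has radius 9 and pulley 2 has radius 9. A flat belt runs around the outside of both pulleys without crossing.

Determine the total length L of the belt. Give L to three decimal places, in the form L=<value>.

open belt: β = asin((r2−r1)/C) = asin(0/47) = 0.0000°
wrap1 = π − 2β = 180.0000°
wrap2 = π + 2β = 180.0000°
tangent length = C·cosβ = 47.0000
L = r1·wrap1 + r2·wrap2 + 2·C·cosβ = 9·3.1416 + 9·3.1416 + 2·47.0000 = 150.5487

L=150.549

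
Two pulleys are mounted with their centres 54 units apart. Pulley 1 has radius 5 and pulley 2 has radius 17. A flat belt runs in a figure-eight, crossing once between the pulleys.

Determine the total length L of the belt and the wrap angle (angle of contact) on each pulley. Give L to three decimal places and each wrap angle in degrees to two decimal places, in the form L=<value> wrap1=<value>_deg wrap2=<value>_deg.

L=186.209 wrap1=228.08_deg wrap2=228.08_deg

crossed belt: β = asin((r1+r2)/C) = asin(22/54) = 24.0421°
wrap1 = wrap2 = π + 2β = 228.0842°
tangent length = C·cosβ = 49.3153
L = (r1+r2)·wrap + 2·C·cosβ = 22·3.9808 + 2·49.3153 = 186.2087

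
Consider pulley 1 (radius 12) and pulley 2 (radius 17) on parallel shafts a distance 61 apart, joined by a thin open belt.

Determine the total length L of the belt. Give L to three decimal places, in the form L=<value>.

open belt: β = asin((r2−r1)/C) = asin(5/61) = 4.7017°
wrap1 = π − 2β = 170.5967°
wrap2 = π + 2β = 189.4033°
tangent length = C·cosβ = 60.7947
L = r1·wrap1 + r2·wrap2 + 2·C·cosβ = 12·2.9775 + 17·3.3057 + 2·60.7947 = 213.5163

L=213.516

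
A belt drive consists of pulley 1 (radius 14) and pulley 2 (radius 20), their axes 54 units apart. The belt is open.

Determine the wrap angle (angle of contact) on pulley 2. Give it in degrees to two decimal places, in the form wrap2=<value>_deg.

wrap2=192.76_deg

open belt: β = asin((r2−r1)/C) = asin(6/54) = 6.3794°
wrap1 = π − 2β = 167.2413°
wrap2 = π + 2β = 192.7587°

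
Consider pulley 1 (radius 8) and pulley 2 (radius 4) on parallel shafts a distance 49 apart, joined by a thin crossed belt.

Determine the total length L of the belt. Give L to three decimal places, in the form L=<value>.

crossed belt: β = asin((r1+r2)/C) = asin(12/49) = 14.1758°
wrap1 = wrap2 = π + 2β = 208.3516°
tangent length = C·cosβ = 47.5079
L = (r1+r2)·wrap + 2·C·cosβ = 12·3.6364 + 2·47.5079 = 138.6528

L=138.653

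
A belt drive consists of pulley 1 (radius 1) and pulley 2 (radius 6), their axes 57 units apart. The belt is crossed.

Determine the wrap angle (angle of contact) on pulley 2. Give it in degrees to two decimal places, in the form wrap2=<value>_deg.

crossed belt: β = asin((r1+r2)/C) = asin(7/57) = 7.0541°
wrap1 = wrap2 = π + 2β = 194.1083°

wrap2=194.11_deg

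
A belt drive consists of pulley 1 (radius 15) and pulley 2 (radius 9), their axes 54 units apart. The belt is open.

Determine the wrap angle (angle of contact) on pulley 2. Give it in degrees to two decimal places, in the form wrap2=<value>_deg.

open belt: β = asin((r2−r1)/C) = asin(-6/54) = -6.3794°
wrap1 = π − 2β = 192.7587°
wrap2 = π + 2β = 167.2413°

wrap2=167.24_deg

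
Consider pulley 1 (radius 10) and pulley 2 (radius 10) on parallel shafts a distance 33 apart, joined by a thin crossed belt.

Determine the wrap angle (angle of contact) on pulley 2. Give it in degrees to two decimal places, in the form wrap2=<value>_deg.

crossed belt: β = asin((r1+r2)/C) = asin(20/33) = 37.3052°
wrap1 = wrap2 = π + 2β = 254.6104°

wrap2=254.61_deg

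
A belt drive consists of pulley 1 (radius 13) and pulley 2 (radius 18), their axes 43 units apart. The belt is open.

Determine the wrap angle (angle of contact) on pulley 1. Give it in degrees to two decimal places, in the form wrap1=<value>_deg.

wrap1=166.65_deg

open belt: β = asin((r2−r1)/C) = asin(5/43) = 6.6774°
wrap1 = π − 2β = 166.6452°
wrap2 = π + 2β = 193.3548°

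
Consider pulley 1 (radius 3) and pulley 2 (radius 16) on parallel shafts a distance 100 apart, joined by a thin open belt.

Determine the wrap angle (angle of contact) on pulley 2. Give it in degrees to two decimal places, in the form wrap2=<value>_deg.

open belt: β = asin((r2−r1)/C) = asin(13/100) = 7.4696°
wrap1 = π − 2β = 165.0608°
wrap2 = π + 2β = 194.9392°

wrap2=194.94_deg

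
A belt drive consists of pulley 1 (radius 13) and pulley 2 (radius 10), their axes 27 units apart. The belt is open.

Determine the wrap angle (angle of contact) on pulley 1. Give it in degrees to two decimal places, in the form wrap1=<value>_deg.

wrap1=192.76_deg

open belt: β = asin((r2−r1)/C) = asin(-3/27) = -6.3794°
wrap1 = π − 2β = 192.7587°
wrap2 = π + 2β = 167.2413°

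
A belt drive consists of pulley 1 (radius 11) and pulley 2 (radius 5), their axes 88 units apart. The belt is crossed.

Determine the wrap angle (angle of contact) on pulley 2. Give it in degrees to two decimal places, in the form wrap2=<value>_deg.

crossed belt: β = asin((r1+r2)/C) = asin(16/88) = 10.4757°
wrap1 = wrap2 = π + 2β = 200.9514°

wrap2=200.95_deg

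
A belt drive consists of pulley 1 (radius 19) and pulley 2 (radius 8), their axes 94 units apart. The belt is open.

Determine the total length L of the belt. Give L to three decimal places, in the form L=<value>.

L=274.112

open belt: β = asin((r2−r1)/C) = asin(-11/94) = -6.7202°
wrap1 = π − 2β = 193.4404°
wrap2 = π + 2β = 166.5596°
tangent length = C·cosβ = 93.3542
L = r1·wrap1 + r2·wrap2 + 2·C·cosβ = 19·3.3762 + 8·2.9070 + 2·93.3542 = 274.1117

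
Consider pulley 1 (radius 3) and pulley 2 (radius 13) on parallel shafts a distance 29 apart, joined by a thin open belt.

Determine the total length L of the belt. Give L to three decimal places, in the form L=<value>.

open belt: β = asin((r2−r1)/C) = asin(10/29) = 20.1713°
wrap1 = π − 2β = 139.6575°
wrap2 = π + 2β = 220.3425°
tangent length = C·cosβ = 27.2213
L = r1·wrap1 + r2·wrap2 + 2·C·cosβ = 3·2.4375 + 13·3.8457 + 2·27.2213 = 111.7492

L=111.749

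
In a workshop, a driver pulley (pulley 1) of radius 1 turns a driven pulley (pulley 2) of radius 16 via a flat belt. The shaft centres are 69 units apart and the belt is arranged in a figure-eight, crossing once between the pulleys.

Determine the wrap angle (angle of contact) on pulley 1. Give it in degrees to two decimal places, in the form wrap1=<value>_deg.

crossed belt: β = asin((r1+r2)/C) = asin(17/69) = 14.2632°
wrap1 = wrap2 = π + 2β = 208.5264°

wrap1=208.53_deg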